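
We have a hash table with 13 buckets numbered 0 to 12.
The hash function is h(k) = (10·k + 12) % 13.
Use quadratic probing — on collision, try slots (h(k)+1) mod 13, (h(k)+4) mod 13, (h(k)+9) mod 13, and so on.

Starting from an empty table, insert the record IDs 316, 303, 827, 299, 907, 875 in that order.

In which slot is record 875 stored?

316: h=0 → slot 0
303: h=0, probe 0,1 → slot 1
827: h=1, probe 1,2 → slot 2
299: h=12 → slot 12
907: h=8 → slot 8
875: h=0, probe 0,1,4 → slot 4
Table: [316, 303, 827, —, 875, —, —, —, 907, —, —, —, 299]

4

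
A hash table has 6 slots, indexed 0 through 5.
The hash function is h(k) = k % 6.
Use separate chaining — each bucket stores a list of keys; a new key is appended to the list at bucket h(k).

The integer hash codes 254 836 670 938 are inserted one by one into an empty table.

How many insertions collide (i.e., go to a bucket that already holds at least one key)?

254 -> bucket 2
836 -> bucket 2 (collision)
670 -> bucket 4
938 -> bucket 2 (collision)
Final buckets:
0: -
1: -
2: 254 -> 836 -> 938
3: -
4: 670
5: -

2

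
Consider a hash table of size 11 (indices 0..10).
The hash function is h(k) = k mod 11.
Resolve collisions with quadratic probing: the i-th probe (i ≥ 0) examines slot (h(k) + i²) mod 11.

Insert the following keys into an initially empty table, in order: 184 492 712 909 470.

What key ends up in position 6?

184: h=8 -> slot 8
492: h=8, probe 8,9 -> slot 9
712: h=8, probe 8,9,1 -> slot 1
909: h=7 -> slot 7
470: h=8, probe 8,9,1,6 -> slot 6
Table: [—, 712, —, —, —, —, 470, 909, 184, 492, —]

470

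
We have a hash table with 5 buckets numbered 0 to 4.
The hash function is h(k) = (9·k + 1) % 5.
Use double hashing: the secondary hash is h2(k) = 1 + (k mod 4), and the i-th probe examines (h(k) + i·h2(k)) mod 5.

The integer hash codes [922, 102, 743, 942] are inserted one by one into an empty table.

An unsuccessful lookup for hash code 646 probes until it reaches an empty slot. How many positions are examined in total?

3

922: h=4 -> slot 4
102: h=4, h2=3, probe 4,2 -> slot 2
743: h=3 -> slot 3
942: h=4, h2=3, probe 4,2,0 -> slot 0
Table: [942, ∅, 102, 743, 922]
Lookup 646: h=0, h2=3, probe 0,3,1 → slot 1 empty, not found.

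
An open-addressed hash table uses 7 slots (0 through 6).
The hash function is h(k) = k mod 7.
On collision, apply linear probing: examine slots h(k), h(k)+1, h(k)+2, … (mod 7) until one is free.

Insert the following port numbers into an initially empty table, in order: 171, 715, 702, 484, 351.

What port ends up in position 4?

Insert 171: h=3, slot 3 empty -> index 3.
Insert 715: h=1, slot 1 empty -> index 1.
Insert 702: h=2, slot 2 empty -> index 2.
Insert 484: h=1, slots 1,2,3 occupied -> index 4.
Insert 351: h=1, slots 1,2,3,4 occupied -> index 5.
Table: [_, 715, 702, 171, 484, 351, _]

484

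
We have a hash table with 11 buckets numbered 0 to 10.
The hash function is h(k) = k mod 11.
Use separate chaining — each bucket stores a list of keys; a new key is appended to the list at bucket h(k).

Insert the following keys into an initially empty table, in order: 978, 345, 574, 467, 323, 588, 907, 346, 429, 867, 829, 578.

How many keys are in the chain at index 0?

1

978 → bucket 10
345 → bucket 4
574 → bucket 2
467 → bucket 5
323 → bucket 4 (collision)
588 → bucket 5 (collision)
907 → bucket 5 (collision)
346 → bucket 5 (collision)
429 → bucket 0
867 → bucket 9
829 → bucket 4 (collision)
578 → bucket 6
Final buckets:
0: 429
1: ∅
2: 574
3: ∅
4: 345 -> 323 -> 829
5: 467 -> 588 -> 907 -> 346
6: 578
7: ∅
8: ∅
9: 867
10: 978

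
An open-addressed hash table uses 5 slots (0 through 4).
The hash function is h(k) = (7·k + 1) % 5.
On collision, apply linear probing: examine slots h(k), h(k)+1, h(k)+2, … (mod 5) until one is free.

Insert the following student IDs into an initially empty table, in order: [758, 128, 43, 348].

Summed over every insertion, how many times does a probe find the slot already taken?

758: h=2 -> slot 2
128: h=2, probe 2,3 -> slot 3
43: h=2, probe 2,3,4 -> slot 4
348: h=2, probe 2,3,4,0 -> slot 0
Table: [348, ., 758, 128, 43]

6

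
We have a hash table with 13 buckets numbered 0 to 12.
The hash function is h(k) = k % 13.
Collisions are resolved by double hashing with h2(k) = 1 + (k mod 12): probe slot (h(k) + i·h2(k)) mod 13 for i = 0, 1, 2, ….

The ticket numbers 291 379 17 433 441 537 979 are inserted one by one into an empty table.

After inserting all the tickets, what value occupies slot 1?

Insert 291: h=5, slot 5 empty → index 5.
Insert 379: h=2, slot 2 empty → index 2.
Insert 17: h=4, slot 4 empty → index 4.
Insert 433: h=4, h2=2, slot 4 occupied → index 6.
Insert 441: h=12, slot 12 empty → index 12.
Insert 537: h=4, h2=10, slot 4 occupied → index 1.
Insert 979: h=4, h2=8, slots 4,12 occupied → index 7.
Table: [_, 537, 379, _, 17, 291, 433, 979, _, _, _, _, 441]

537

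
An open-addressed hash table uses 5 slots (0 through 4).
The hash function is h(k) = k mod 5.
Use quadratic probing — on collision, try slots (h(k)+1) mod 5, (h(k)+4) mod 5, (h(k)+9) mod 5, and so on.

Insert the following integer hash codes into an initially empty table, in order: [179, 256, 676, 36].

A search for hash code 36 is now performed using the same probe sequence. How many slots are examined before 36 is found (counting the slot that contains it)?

3

179 hashes to 4; slot 4 is free → place at 4.
256 hashes to 1; slot 1 is free → place at 1.
676 hashes to 1; 1 taken → place at 2.
36 hashes to 1; 1,2 taken → place at 0.
Table: [36, 256, 676, ., 179]
Lookup 36: h=1, probe 1,2,0 → found at 0.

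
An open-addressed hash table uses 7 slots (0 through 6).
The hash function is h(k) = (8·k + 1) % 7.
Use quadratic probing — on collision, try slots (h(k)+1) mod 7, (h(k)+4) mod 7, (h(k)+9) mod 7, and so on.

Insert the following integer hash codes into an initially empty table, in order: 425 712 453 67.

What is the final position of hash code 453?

425 hashes to 6; slot 6 is free → place at 6.
712 hashes to 6; 6 taken → place at 0.
453 hashes to 6; 6,0 taken → place at 3.
67 hashes to 5; slot 5 is free → place at 5.
Table: [712, _, _, 453, _, 67, 425]

3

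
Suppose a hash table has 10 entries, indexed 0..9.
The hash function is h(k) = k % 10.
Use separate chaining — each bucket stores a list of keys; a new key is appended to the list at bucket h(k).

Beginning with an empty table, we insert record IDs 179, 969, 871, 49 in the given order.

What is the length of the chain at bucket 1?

Insert 179: h=9, bucket 9 empty -> new chain.
Insert 969: h=9, bucket 9 nonempty -> append to chain.
Insert 871: h=1, bucket 1 empty -> new chain.
Insert 49: h=9, bucket 9 nonempty -> append to chain.
Final buckets:
0: _
1: 871
2: _
3: _
4: _
5: _
6: _
7: _
8: _
9: 179 -> 969 -> 49

1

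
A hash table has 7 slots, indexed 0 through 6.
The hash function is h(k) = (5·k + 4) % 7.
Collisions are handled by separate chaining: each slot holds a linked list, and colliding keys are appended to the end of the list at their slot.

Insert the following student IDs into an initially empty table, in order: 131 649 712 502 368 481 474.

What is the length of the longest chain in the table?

Insert 131: h=1, bucket 1 empty -> new chain.
Insert 649: h=1, bucket 1 nonempty -> append to chain.
Insert 712: h=1, bucket 1 nonempty -> append to chain.
Insert 502: h=1, bucket 1 nonempty -> append to chain.
Insert 368: h=3, bucket 3 empty -> new chain.
Insert 481: h=1, bucket 1 nonempty -> append to chain.
Insert 474: h=1, bucket 1 nonempty -> append to chain.
Final buckets:
0: .
1: 131 -> 649 -> 712 -> 502 -> 481 -> 474
2: .
3: 368
4: .
5: .
6: .

6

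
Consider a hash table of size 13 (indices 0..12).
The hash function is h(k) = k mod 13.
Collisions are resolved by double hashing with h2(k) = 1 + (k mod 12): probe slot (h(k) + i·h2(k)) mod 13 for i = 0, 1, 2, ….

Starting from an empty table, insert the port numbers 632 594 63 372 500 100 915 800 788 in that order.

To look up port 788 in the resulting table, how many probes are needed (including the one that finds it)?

2

632 hashes to 8; slot 8 is free => place at 8.
594 hashes to 9; slot 9 is free => place at 9.
63 hashes to 11; slot 11 is free => place at 11.
372 hashes to 8, h2=1; 8,9 taken => place at 10.
500 hashes to 6; slot 6 is free => place at 6.
100 hashes to 9, h2=5; 9 taken => place at 1.
915 hashes to 5; slot 5 is free => place at 5.
800 hashes to 7; slot 7 is free => place at 7.
788 hashes to 8, h2=9; 8 taken => place at 4.
Table: [., 100, ., ., 788, 915, 500, 800, 632, 594, 372, 63, .]
Lookup 788: h=8, h2=9, probe 8,4 → found at 4.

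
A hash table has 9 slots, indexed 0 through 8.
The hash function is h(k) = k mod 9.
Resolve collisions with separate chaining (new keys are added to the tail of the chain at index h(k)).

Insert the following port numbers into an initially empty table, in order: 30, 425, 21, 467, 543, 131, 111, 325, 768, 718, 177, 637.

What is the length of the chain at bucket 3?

5

30 → bucket 3
425 → bucket 2
21 → bucket 3 (collision)
467 → bucket 8
543 → bucket 3 (collision)
131 → bucket 5
111 → bucket 3 (collision)
325 → bucket 1
768 → bucket 3 (collision)
718 → bucket 7
177 → bucket 6
637 → bucket 7 (collision)
Final buckets:
0: _
1: 325
2: 425
3: 30 -> 21 -> 543 -> 111 -> 768
4: _
5: 131
6: 177
7: 718 -> 637
8: 467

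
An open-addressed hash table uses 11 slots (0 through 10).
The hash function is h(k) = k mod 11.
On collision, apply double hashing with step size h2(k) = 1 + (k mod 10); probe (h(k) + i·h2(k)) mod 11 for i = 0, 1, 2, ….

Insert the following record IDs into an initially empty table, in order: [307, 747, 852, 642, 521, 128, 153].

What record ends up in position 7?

307: h=10 -> slot 10
747: h=10, h2=8, probe 10,7 -> slot 7
852: h=5 -> slot 5
642: h=4 -> slot 4
521: h=4, h2=2, probe 4,6 -> slot 6
128: h=7, h2=9, probe 7,5,3 -> slot 3
153: h=10, h2=4, probe 10,3,7,0 -> slot 0
Table: [153, —, —, 128, 642, 852, 521, 747, —, —, 307]

747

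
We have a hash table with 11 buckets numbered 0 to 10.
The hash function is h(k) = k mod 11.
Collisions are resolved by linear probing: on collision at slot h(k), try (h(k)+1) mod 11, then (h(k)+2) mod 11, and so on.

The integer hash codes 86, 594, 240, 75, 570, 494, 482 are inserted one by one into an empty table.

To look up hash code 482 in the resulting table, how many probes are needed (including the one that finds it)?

7

86: h=9 -> slot 9
594: h=0 -> slot 0
240: h=9, probe 9,10 -> slot 10
75: h=9, probe 9,10,0,1 -> slot 1
570: h=9, probe 9,10,0,1,2 -> slot 2
494: h=10, probe 10,0,1,2,3 -> slot 3
482: h=9, probe 9,10,0,1,2,3,4 -> slot 4
Table: [594, 75, 570, 494, 482, _, _, _, _, 86, 240]
Lookup 482: h=9, probe 9,10,0,1,2,3,4 → found at 4.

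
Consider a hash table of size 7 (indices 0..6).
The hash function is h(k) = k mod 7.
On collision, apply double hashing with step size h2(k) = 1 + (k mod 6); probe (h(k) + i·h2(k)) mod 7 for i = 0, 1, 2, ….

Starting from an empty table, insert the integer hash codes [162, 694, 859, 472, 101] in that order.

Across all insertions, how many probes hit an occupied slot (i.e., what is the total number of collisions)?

2

162 hashes to 1; slot 1 is free -> place at 1.
694 hashes to 1, h2=5; 1 taken -> place at 6.
859 hashes to 5; slot 5 is free -> place at 5.
472 hashes to 3; slot 3 is free -> place at 3.
101 hashes to 3, h2=6; 3 taken -> place at 2.
Table: [∅, 162, 101, 472, ∅, 859, 694]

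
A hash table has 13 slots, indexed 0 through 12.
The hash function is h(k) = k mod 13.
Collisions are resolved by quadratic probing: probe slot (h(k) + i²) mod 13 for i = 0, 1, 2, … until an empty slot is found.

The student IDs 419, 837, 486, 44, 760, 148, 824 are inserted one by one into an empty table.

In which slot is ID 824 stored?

Insert 419: h=3, slot 3 empty -> index 3.
Insert 837: h=5, slot 5 empty -> index 5.
Insert 486: h=5, slot 5 occupied -> index 6.
Insert 44: h=5, slots 5,6 occupied -> index 9.
Insert 760: h=6, slot 6 occupied -> index 7.
Insert 148: h=5, slots 5,6,9 occupied -> index 1.
Insert 824: h=5, slots 5,6,9,1 occupied -> index 8.
Table: [_, 148, _, 419, _, 837, 486, 760, 824, 44, _, _, _]

8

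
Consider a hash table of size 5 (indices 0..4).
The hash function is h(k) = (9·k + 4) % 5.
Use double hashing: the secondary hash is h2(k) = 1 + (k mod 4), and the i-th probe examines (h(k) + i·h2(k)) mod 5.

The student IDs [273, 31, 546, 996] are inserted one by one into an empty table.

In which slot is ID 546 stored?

4

273: h=1 -> slot 1
31: h=3 -> slot 3
546: h=3, h2=3, probe 3,1,4 -> slot 4
996: h=3, h2=1, probe 3,4,0 -> slot 0
Table: [996, 273, —, 31, 546]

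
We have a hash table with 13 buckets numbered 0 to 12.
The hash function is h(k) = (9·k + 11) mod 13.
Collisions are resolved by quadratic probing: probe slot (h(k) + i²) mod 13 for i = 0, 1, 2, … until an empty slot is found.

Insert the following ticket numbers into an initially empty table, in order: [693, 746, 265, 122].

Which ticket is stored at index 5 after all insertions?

Insert 693: h=8, slot 8 empty => index 8.
Insert 746: h=4, slot 4 empty => index 4.
Insert 265: h=4, slot 4 occupied => index 5.
Insert 122: h=4, slots 4,5,8 occupied => index 0.
Table: [122, _, _, _, 746, 265, _, _, 693, _, _, _, _]

265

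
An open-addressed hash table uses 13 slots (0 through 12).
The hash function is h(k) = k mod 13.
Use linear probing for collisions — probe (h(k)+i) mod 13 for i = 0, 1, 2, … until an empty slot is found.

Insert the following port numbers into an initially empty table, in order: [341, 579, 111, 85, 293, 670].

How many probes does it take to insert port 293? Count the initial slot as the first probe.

341: h=3 → slot 3
579: h=7 → slot 7
111: h=7, probe 7,8 → slot 8
85: h=7, probe 7,8,9 → slot 9
293: h=7, probe 7,8,9,10 → slot 10
670: h=7, probe 7,8,9,10,11 → slot 11
Table: [—, —, —, 341, —, —, —, 579, 111, 85, 293, 670, —]

4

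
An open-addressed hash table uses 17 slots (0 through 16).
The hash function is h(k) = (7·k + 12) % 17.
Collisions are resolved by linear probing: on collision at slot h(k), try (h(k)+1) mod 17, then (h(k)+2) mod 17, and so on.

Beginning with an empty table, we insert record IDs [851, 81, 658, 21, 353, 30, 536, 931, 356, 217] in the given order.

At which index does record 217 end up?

851: h=2 → slot 2
81: h=1 → slot 1
658: h=11 → slot 11
21: h=6 → slot 6
353: h=1, probe 1,2,3 → slot 3
30: h=1, probe 1,2,3,4 → slot 4
536: h=7 → slot 7
931: h=1, probe 1,2,3,4,5 → slot 5
356: h=5, probe 5,6,7,8 → slot 8
217: h=1, probe 1,2,3,4,5,6,7,8,9 → slot 9
Table: [—, 81, 851, 353, 30, 931, 21, 536, 356, 217, —, 658, —, —, —, —, —]

9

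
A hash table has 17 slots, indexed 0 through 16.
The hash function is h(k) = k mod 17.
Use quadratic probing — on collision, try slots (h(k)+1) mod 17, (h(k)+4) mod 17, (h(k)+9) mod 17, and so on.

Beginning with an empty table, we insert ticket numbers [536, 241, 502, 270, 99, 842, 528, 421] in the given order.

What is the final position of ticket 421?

0

Insert 536: h=9, slot 9 empty → index 9.
Insert 241: h=3, slot 3 empty → index 3.
Insert 502: h=9, slot 9 occupied → index 10.
Insert 270: h=15, slot 15 empty → index 15.
Insert 99: h=14, slot 14 empty → index 14.
Insert 842: h=9, slots 9,10 occupied → index 13.
Insert 528: h=1, slot 1 empty → index 1.
Insert 421: h=13, slots 13,14 occupied → index 0.
Table: [421, 528, _, 241, _, _, _, _, _, 536, 502, _, _, 842, 99, 270, _]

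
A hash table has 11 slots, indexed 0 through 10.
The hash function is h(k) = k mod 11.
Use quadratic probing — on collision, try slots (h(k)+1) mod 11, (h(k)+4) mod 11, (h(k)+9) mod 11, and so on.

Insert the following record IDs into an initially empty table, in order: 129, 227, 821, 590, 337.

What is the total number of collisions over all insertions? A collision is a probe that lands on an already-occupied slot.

129: h=8 => slot 8
227: h=7 => slot 7
821: h=7, probe 7,8,0 => slot 0
590: h=7, probe 7,8,0,5 => slot 5
337: h=7, probe 7,8,0,5,1 => slot 1
Table: [821, 337, _, _, _, 590, _, 227, 129, _, _]

9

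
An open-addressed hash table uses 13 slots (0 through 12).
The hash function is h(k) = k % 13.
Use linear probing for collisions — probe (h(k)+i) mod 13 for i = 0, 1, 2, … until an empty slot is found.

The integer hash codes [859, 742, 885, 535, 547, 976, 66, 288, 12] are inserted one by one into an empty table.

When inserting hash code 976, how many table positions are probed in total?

859: h=1 => slot 1
742: h=1, probe 1,2 => slot 2
885: h=1, probe 1,2,3 => slot 3
535: h=2, probe 2,3,4 => slot 4
547: h=1, probe 1,2,3,4,5 => slot 5
976: h=1, probe 1,2,3,4,5,6 => slot 6
66: h=1, probe 1,2,3,4,5,6,7 => slot 7
288: h=2, probe 2,3,4,5,6,7,8 => slot 8
12: h=12 => slot 12
Table: [_, 859, 742, 885, 535, 547, 976, 66, 288, _, _, _, 12]

6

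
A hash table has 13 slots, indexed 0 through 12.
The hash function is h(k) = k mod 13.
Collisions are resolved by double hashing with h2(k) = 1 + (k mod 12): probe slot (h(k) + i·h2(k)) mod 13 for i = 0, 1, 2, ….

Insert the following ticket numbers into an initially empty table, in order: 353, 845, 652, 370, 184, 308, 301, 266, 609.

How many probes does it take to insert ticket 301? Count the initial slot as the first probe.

2

353: h=2 => slot 2
845: h=0 => slot 0
652: h=2, h2=5, probe 2,7 => slot 7
370: h=6 => slot 6
184: h=2, h2=5, probe 2,7,12 => slot 12
308: h=9 => slot 9
301: h=2, h2=2, probe 2,4 => slot 4
266: h=6, h2=3, probe 6,9,12,2,5 => slot 5
609: h=11 => slot 11
Table: [845, _, 353, _, 301, 266, 370, 652, _, 308, _, 609, 184]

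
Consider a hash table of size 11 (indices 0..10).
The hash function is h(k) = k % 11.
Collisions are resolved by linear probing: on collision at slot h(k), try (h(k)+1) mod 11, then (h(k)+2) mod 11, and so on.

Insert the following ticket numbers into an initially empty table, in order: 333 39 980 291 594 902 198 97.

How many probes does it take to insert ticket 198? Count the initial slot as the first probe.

5

333 hashes to 3; slot 3 is free => place at 3.
39 hashes to 6; slot 6 is free => place at 6.
980 hashes to 1; slot 1 is free => place at 1.
291 hashes to 5; slot 5 is free => place at 5.
594 hashes to 0; slot 0 is free => place at 0.
902 hashes to 0; 0,1 taken => place at 2.
198 hashes to 0; 0,1,2,3 taken => place at 4.
97 hashes to 9; slot 9 is free => place at 9.
Table: [594, 980, 902, 333, 198, 291, 39, _, _, 97, _]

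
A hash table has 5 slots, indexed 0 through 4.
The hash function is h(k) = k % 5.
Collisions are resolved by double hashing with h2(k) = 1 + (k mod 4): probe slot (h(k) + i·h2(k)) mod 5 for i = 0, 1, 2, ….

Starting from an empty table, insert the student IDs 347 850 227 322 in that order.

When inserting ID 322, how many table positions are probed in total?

3

Insert 347: h=2, slot 2 empty => index 2.
Insert 850: h=0, slot 0 empty => index 0.
Insert 227: h=2, h2=4, slot 2 occupied => index 1.
Insert 322: h=2, h2=3, slots 2,0 occupied => index 3.
Table: [850, 227, 347, 322, .]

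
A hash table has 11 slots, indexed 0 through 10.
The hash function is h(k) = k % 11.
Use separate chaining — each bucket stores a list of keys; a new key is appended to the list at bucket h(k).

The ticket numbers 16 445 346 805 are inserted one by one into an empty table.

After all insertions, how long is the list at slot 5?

3

16 → bucket 5
445 → bucket 5 (collision)
346 → bucket 5 (collision)
805 → bucket 2
Final buckets:
0: -
1: -
2: 805
3: -
4: -
5: 16 -> 445 -> 346
6: -
7: -
8: -
9: -
10: -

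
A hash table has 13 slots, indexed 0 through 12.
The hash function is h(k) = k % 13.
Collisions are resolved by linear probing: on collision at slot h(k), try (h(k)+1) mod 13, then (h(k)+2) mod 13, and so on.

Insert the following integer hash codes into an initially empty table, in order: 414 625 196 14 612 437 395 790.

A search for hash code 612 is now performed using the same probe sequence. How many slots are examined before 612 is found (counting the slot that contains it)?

4

Insert 414: h=11, slot 11 empty -> index 11.
Insert 625: h=1, slot 1 empty -> index 1.
Insert 196: h=1, slot 1 occupied -> index 2.
Insert 14: h=1, slots 1,2 occupied -> index 3.
Insert 612: h=1, slots 1,2,3 occupied -> index 4.
Insert 437: h=8, slot 8 empty -> index 8.
Insert 395: h=5, slot 5 empty -> index 5.
Insert 790: h=10, slot 10 empty -> index 10.
Table: [., 625, 196, 14, 612, 395, ., ., 437, ., 790, 414, .]
Lookup 612: h=1, probe 1,2,3,4 → found at 4.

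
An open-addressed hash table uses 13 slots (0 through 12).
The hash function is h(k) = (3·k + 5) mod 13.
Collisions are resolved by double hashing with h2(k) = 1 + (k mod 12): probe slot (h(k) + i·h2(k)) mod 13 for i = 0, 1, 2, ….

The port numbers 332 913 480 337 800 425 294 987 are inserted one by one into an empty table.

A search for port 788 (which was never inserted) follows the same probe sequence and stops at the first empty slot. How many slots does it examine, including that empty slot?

332 hashes to 0; slot 0 is free → place at 0.
913 hashes to 1; slot 1 is free → place at 1.
480 hashes to 2; slot 2 is free → place at 2.
337 hashes to 2, h2=2; 2 taken → place at 4.
800 hashes to 0, h2=9; 0 taken → place at 9.
425 hashes to 6; slot 6 is free → place at 6.
294 hashes to 3; slot 3 is free → place at 3.
987 hashes to 2, h2=4; 2,6 taken → place at 10.
Table: [332, 913, 480, 294, 337, ∅, 425, ∅, ∅, 800, 987, ∅, ∅]
Lookup 788: h=3, h2=9, probe 3,12 → slot 12 empty, not found.

2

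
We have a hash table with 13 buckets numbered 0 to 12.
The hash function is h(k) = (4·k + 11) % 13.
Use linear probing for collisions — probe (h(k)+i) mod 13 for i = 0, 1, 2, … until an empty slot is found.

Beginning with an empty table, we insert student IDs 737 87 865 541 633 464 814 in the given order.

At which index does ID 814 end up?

5

Insert 737: h=8, slot 8 empty -> index 8.
Insert 87: h=8, slot 8 occupied -> index 9.
Insert 865: h=0, slot 0 empty -> index 0.
Insert 541: h=4, slot 4 empty -> index 4.
Insert 633: h=8, slots 8,9 occupied -> index 10.
Insert 464: h=8, slots 8,9,10 occupied -> index 11.
Insert 814: h=4, slot 4 occupied -> index 5.
Table: [865, _, _, _, 541, 814, _, _, 737, 87, 633, 464, _]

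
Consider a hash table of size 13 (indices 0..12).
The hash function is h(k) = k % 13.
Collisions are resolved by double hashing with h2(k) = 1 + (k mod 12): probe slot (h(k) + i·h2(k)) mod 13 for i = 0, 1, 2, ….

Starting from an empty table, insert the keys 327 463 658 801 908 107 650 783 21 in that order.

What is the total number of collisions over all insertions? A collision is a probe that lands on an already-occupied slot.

327: h=2 → slot 2
463: h=8 → slot 8
658: h=8, h2=11, probe 8,6 → slot 6
801: h=8, h2=10, probe 8,5 → slot 5
908: h=11 → slot 11
107: h=3 → slot 3
650: h=0 → slot 0
783: h=3, h2=4, probe 3,7 → slot 7
21: h=8, h2=10, probe 8,5,2,12 → slot 12
Table: [650, _, 327, 107, _, 801, 658, 783, 463, _, _, 908, 21]

6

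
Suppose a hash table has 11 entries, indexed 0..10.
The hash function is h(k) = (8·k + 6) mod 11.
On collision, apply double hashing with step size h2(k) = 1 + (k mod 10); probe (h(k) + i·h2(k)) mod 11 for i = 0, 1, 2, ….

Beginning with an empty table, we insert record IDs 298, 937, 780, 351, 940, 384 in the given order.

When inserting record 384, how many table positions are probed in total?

3

298: h=3 => slot 3
937: h=0 => slot 0
780: h=9 => slot 9
351: h=9, h2=2, probe 9,0,2 => slot 2
940: h=2, h2=1, probe 2,3,4 => slot 4
384: h=9, h2=5, probe 9,3,8 => slot 8
Table: [937, _, 351, 298, 940, _, _, _, 384, 780, _]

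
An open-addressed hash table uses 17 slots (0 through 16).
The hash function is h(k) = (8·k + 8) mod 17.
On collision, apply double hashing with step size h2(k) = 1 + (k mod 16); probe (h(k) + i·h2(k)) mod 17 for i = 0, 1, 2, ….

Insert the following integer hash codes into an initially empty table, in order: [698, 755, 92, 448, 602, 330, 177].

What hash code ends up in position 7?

698: h=16 => slot 16
755: h=13 => slot 13
92: h=13, h2=13, probe 13,9 => slot 9
448: h=5 => slot 5
602: h=13, h2=11, probe 13,7 => slot 7
330: h=13, h2=11, probe 13,7,1 => slot 1
177: h=13, h2=2, probe 13,15 => slot 15
Table: [., 330, ., ., ., 448, ., 602, ., 92, ., ., ., 755, ., 177, 698]

602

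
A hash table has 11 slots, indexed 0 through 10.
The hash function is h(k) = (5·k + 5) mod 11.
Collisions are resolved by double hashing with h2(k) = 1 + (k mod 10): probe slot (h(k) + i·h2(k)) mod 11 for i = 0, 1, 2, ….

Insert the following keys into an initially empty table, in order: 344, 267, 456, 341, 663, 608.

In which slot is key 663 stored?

2

344 hashes to 9; slot 9 is free -> place at 9.
267 hashes to 9, h2=8; 9 taken -> place at 6.
456 hashes to 8; slot 8 is free -> place at 8.
341 hashes to 5; slot 5 is free -> place at 5.
663 hashes to 9, h2=4; 9 taken -> place at 2.
608 hashes to 9, h2=9; 9 taken -> place at 7.
Table: [—, —, 663, —, —, 341, 267, 608, 456, 344, —]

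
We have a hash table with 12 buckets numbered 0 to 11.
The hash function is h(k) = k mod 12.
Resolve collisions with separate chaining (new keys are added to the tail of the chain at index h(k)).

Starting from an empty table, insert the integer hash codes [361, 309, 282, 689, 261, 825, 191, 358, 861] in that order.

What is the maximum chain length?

Insert 361: h=1, bucket 1 empty → new chain.
Insert 309: h=9, bucket 9 empty → new chain.
Insert 282: h=6, bucket 6 empty → new chain.
Insert 689: h=5, bucket 5 empty → new chain.
Insert 261: h=9, bucket 9 nonempty → append to chain.
Insert 825: h=9, bucket 9 nonempty → append to chain.
Insert 191: h=11, bucket 11 empty → new chain.
Insert 358: h=10, bucket 10 empty → new chain.
Insert 861: h=9, bucket 9 nonempty → append to chain.
Final buckets:
0: _
1: 361
2: _
3: _
4: _
5: 689
6: 282
7: _
8: _
9: 309 -> 261 -> 825 -> 861
10: 358
11: 191

4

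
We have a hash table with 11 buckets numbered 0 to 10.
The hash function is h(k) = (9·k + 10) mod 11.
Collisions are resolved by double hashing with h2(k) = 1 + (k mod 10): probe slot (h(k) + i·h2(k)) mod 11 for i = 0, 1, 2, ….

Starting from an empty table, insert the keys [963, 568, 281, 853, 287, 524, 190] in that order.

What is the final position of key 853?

963 hashes to 9; slot 9 is free => place at 9.
568 hashes to 7; slot 7 is free => place at 7.
281 hashes to 9, h2=2; 9 taken => place at 0.
853 hashes to 9, h2=4; 9 taken => place at 2.
287 hashes to 8; slot 8 is free => place at 8.
524 hashes to 7, h2=5; 7 taken => place at 1.
190 hashes to 4; slot 4 is free => place at 4.
Table: [281, 524, 853, _, 190, _, _, 568, 287, 963, _]

2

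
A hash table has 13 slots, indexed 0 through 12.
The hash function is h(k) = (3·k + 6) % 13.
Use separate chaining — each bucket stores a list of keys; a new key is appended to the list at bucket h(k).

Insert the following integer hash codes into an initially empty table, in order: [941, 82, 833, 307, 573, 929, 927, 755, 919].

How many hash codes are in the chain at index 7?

1

Insert 941: h=8, bucket 8 empty -> new chain.
Insert 82: h=5, bucket 5 empty -> new chain.
Insert 833: h=9, bucket 9 empty -> new chain.
Insert 307: h=4, bucket 4 empty -> new chain.
Insert 573: h=9, bucket 9 nonempty -> append to chain.
Insert 929: h=11, bucket 11 empty -> new chain.
Insert 927: h=5, bucket 5 nonempty -> append to chain.
Insert 755: h=9, bucket 9 nonempty -> append to chain.
Insert 919: h=7, bucket 7 empty -> new chain.
Final buckets:
0: -
1: -
2: -
3: -
4: 307
5: 82 -> 927
6: -
7: 919
8: 941
9: 833 -> 573 -> 755
10: -
11: 929
12: -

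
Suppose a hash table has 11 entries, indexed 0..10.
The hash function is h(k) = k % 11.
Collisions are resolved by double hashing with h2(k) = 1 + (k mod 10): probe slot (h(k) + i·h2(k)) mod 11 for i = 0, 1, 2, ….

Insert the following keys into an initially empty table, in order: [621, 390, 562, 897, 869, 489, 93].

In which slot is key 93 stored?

9

621: h=5 => slot 5
390: h=5, h2=1, probe 5,6 => slot 6
562: h=1 => slot 1
897: h=6, h2=8, probe 6,3 => slot 3
869: h=0 => slot 0
489: h=5, h2=10, probe 5,4 => slot 4
93: h=5, h2=4, probe 5,9 => slot 9
Table: [869, 562, ∅, 897, 489, 621, 390, ∅, ∅, 93, ∅]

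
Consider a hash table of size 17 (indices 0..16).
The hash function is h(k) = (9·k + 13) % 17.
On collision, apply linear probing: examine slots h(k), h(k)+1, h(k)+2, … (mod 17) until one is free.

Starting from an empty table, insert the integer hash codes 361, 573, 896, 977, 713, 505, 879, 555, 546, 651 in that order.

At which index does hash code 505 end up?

361: h=15 => slot 15
573: h=2 => slot 2
896: h=2, probe 2,3 => slot 3
977: h=0 => slot 0
713: h=4 => slot 4
505: h=2, probe 2,3,4,5 => slot 5
879: h=2, probe 2,3,4,5,6 => slot 6
555: h=10 => slot 10
546: h=14 => slot 14
651: h=7 => slot 7
Table: [977, _, 573, 896, 713, 505, 879, 651, _, _, 555, _, _, _, 546, 361, _]

5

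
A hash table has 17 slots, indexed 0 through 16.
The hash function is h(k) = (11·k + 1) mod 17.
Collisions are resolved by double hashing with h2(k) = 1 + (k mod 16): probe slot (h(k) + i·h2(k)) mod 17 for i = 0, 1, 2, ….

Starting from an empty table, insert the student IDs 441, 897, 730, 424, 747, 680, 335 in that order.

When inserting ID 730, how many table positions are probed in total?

2

441 hashes to 7; slot 7 is free -> place at 7.
897 hashes to 8; slot 8 is free -> place at 8.
730 hashes to 7, h2=11; 7 taken -> place at 1.
424 hashes to 7, h2=9; 7 taken -> place at 16.
747 hashes to 7, h2=12; 7 taken -> place at 2.
680 hashes to 1, h2=9; 1 taken -> place at 10.
335 hashes to 14; slot 14 is free -> place at 14.
Table: [-, 730, 747, -, -, -, -, 441, 897, -, 680, -, -, -, 335, -, 424]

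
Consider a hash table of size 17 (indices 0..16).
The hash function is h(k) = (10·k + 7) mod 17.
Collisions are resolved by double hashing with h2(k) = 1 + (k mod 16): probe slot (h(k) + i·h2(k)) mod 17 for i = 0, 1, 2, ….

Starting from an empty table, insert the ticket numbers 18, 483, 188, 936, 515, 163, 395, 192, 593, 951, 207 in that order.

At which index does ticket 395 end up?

8

Insert 18: h=0, slot 0 empty => index 0.
Insert 483: h=9, slot 9 empty => index 9.
Insert 188: h=0, h2=13, slot 0 occupied => index 13.
Insert 936: h=0, h2=9, slots 0,9 occupied => index 1.
Insert 515: h=6, slot 6 empty => index 6.
Insert 163: h=5, slot 5 empty => index 5.
Insert 395: h=13, h2=12, slot 13 occupied => index 8.
Insert 192: h=6, h2=1, slot 6 occupied => index 7.
Insert 593: h=4, slot 4 empty => index 4.
Insert 951: h=14, slot 14 empty => index 14.
Insert 207: h=3, slot 3 empty => index 3.
Table: [18, 936, —, 207, 593, 163, 515, 192, 395, 483, —, —, —, 188, 951, —, —]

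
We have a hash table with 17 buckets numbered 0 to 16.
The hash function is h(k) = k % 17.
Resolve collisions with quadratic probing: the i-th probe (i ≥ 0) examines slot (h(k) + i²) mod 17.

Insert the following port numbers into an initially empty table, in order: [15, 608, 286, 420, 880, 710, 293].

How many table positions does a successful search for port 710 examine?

15: h=15 -> slot 15
608: h=13 -> slot 13
286: h=14 -> slot 14
420: h=12 -> slot 12
880: h=13, probe 13,14,0 -> slot 0
710: h=13, probe 13,14,0,5 -> slot 5
293: h=4 -> slot 4
Table: [880, ., ., ., 293, 710, ., ., ., ., ., ., 420, 608, 286, 15, .]
Lookup 710: h=13, probe 13,14,0,5 → found at 5.

4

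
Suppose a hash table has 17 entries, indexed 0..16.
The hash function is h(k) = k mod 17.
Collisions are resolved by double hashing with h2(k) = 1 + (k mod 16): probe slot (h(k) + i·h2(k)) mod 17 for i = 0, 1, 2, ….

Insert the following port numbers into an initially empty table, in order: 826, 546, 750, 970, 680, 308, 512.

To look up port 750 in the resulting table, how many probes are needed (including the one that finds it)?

826: h=10 -> slot 10
546: h=2 -> slot 2
750: h=2, h2=15, probe 2,0 -> slot 0
970: h=1 -> slot 1
680: h=0, h2=9, probe 0,9 -> slot 9
308: h=2, h2=5, probe 2,7 -> slot 7
512: h=2, h2=1, probe 2,3 -> slot 3
Table: [750, 970, 546, 512, _, _, _, 308, _, 680, 826, _, _, _, _, _, _]
Lookup 750: h=2, h2=15, probe 2,0 → found at 0.

2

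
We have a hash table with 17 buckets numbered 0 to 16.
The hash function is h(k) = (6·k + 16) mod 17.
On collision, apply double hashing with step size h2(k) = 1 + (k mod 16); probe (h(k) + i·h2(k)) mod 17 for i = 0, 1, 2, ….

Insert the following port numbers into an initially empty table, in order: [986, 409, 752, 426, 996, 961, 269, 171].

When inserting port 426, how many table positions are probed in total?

986: h=16 -> slot 16
409: h=5 -> slot 5
752: h=6 -> slot 6
426: h=5, h2=11, probe 5,16,10 -> slot 10
996: h=8 -> slot 8
961: h=2 -> slot 2
269: h=15 -> slot 15
171: h=5, h2=12, probe 5,0 -> slot 0
Table: [171, ., 961, ., ., 409, 752, ., 996, ., 426, ., ., ., ., 269, 986]

3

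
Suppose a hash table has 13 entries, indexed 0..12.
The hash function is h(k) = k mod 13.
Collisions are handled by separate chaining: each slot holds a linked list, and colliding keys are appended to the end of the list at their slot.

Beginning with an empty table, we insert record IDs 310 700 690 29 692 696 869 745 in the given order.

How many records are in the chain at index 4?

Insert 310: h=11, bucket 11 empty -> new chain.
Insert 700: h=11, bucket 11 nonempty -> append to chain.
Insert 690: h=1, bucket 1 empty -> new chain.
Insert 29: h=3, bucket 3 empty -> new chain.
Insert 692: h=3, bucket 3 nonempty -> append to chain.
Insert 696: h=7, bucket 7 empty -> new chain.
Insert 869: h=11, bucket 11 nonempty -> append to chain.
Insert 745: h=4, bucket 4 empty -> new chain.
Final buckets:
0: -
1: 690
2: -
3: 29 -> 692
4: 745
5: -
6: -
7: 696
8: -
9: -
10: -
11: 310 -> 700 -> 869
12: -

1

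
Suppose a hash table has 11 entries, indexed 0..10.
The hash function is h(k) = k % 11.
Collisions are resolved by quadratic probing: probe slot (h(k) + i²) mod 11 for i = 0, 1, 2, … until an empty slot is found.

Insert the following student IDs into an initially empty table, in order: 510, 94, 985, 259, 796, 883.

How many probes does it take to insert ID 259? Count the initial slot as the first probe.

510 hashes to 4; slot 4 is free → place at 4.
94 hashes to 6; slot 6 is free → place at 6.
985 hashes to 6; 6 taken → place at 7.
259 hashes to 6; 6,7 taken → place at 10.
796 hashes to 4; 4 taken → place at 5.
883 hashes to 3; slot 3 is free → place at 3.
Table: [—, —, —, 883, 510, 796, 94, 985, —, —, 259]

3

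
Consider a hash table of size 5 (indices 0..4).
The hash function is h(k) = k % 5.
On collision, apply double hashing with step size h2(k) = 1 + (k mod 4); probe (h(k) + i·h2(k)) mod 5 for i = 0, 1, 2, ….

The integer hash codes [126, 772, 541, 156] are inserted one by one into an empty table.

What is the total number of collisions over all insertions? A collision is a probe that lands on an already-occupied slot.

4

126: h=1 -> slot 1
772: h=2 -> slot 2
541: h=1, h2=2, probe 1,3 -> slot 3
156: h=1, h2=1, probe 1,2,3,4 -> slot 4
Table: [—, 126, 772, 541, 156]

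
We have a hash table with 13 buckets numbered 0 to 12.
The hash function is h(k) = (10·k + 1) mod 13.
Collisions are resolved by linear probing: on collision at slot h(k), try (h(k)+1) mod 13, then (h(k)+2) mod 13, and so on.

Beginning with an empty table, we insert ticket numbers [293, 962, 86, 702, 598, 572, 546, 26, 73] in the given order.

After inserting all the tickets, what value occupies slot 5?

572

293: h=6 -> slot 6
962: h=1 -> slot 1
86: h=3 -> slot 3
702: h=1, probe 1,2 -> slot 2
598: h=1, probe 1,2,3,4 -> slot 4
572: h=1, probe 1,2,3,4,5 -> slot 5
546: h=1, probe 1,2,3,4,5,6,7 -> slot 7
26: h=1, probe 1,2,3,4,5,6,7,8 -> slot 8
73: h=3, probe 3,4,5,6,7,8,9 -> slot 9
Table: [., 962, 702, 86, 598, 572, 293, 546, 26, 73, ., ., .]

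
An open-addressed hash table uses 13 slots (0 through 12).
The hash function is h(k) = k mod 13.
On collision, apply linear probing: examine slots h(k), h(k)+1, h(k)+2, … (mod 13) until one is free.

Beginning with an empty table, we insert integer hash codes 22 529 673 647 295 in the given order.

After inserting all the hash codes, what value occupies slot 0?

295

22: h=9 => slot 9
529: h=9, probe 9,10 => slot 10
673: h=10, probe 10,11 => slot 11
647: h=10, probe 10,11,12 => slot 12
295: h=9, probe 9,10,11,12,0 => slot 0
Table: [295, _, _, _, _, _, _, _, _, 22, 529, 673, 647]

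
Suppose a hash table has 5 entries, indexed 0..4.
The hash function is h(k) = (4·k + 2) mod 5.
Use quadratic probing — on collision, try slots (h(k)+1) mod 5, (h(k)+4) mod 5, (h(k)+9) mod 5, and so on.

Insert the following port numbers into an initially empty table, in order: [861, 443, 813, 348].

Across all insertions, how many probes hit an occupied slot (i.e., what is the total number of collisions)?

861 hashes to 1; slot 1 is free -> place at 1.
443 hashes to 4; slot 4 is free -> place at 4.
813 hashes to 4; 4 taken -> place at 0.
348 hashes to 4; 4,0 taken -> place at 3.
Table: [813, 861, —, 348, 443]

3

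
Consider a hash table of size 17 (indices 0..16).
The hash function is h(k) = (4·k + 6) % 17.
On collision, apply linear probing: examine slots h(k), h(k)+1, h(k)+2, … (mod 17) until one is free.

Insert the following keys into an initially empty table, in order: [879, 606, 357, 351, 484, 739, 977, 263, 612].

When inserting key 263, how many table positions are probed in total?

879: h=3 → slot 3
606: h=16 → slot 16
357: h=6 → slot 6
351: h=16, probe 16,0 → slot 0
484: h=4 → slot 4
739: h=4, probe 4,5 → slot 5
977: h=4, probe 4,5,6,7 → slot 7
263: h=4, probe 4,5,6,7,8 → slot 8
612: h=6, probe 6,7,8,9 → slot 9
Table: [351, _, _, 879, 484, 739, 357, 977, 263, 612, _, _, _, _, _, _, 606]

5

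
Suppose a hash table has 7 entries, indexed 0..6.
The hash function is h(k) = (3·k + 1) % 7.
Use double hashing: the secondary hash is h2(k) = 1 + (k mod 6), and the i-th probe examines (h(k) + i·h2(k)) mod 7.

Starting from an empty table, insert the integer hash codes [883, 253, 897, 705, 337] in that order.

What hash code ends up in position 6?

253

883: h=4 → slot 4
253: h=4, h2=2, probe 4,6 → slot 6
897: h=4, h2=4, probe 4,1 → slot 1
705: h=2 → slot 2
337: h=4, h2=2, probe 4,6,1,3 → slot 3
Table: [., 897, 705, 337, 883, ., 253]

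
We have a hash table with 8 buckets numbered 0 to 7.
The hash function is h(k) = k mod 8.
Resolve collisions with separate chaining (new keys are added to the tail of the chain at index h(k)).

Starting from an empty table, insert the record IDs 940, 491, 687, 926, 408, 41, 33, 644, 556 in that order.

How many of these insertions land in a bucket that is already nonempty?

940 → bucket 4
491 → bucket 3
687 → bucket 7
926 → bucket 6
408 → bucket 0
41 → bucket 1
33 → bucket 1 (collision)
644 → bucket 4 (collision)
556 → bucket 4 (collision)
Final buckets:
0: 408
1: 41 -> 33
2: -
3: 491
4: 940 -> 644 -> 556
5: -
6: 926
7: 687

3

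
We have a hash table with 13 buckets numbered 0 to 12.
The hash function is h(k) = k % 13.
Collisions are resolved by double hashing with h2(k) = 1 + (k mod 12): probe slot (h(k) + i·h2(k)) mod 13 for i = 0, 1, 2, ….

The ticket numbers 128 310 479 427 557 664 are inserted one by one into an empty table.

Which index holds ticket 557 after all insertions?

Insert 128: h=11, slot 11 empty -> index 11.
Insert 310: h=11, h2=11, slot 11 occupied -> index 9.
Insert 479: h=11, h2=12, slot 11 occupied -> index 10.
Insert 427: h=11, h2=8, slot 11 occupied -> index 6.
Insert 557: h=11, h2=6, slot 11 occupied -> index 4.
Insert 664: h=1, slot 1 empty -> index 1.
Table: [., 664, ., ., 557, ., 427, ., ., 310, 479, 128, .]

4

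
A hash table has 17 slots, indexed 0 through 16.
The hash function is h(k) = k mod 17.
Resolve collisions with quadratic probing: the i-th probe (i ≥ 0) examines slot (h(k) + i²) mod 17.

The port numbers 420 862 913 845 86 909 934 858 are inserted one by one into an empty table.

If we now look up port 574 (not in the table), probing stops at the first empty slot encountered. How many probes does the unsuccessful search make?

Insert 420: h=12, slot 12 empty => index 12.
Insert 862: h=12, slot 12 occupied => index 13.
Insert 913: h=12, slots 12,13 occupied => index 16.
Insert 845: h=12, slots 12,13,16 occupied => index 4.
Insert 86: h=1, slot 1 empty => index 1.
Insert 909: h=8, slot 8 empty => index 8.
Insert 934: h=16, slot 16 occupied => index 0.
Insert 858: h=8, slot 8 occupied => index 9.
Table: [934, 86, ∅, ∅, 845, ∅, ∅, ∅, 909, 858, ∅, ∅, 420, 862, ∅, ∅, 913]
Lookup 574: h=13, probe 13,14 → slot 14 empty, not found.

2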